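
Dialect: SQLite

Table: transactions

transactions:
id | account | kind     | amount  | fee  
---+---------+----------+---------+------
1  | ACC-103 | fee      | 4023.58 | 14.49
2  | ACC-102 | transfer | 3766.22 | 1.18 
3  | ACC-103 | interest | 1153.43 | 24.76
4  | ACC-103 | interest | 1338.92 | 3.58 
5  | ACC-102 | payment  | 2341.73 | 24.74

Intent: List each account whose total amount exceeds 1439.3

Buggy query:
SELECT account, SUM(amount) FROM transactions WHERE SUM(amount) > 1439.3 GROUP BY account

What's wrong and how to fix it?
Bug: Aggregate functions cannot appear in a WHERE clause

Fix: Move the aggregate condition to a HAVING clause

Corrected query:
SELECT account, SUM(amount) FROM transactions GROUP BY account HAVING SUM(amount) > 1439.3

Result:
account | SUM(amount)
--------+------------
ACC-102 | 6107.95    
ACC-103 | 6515.93    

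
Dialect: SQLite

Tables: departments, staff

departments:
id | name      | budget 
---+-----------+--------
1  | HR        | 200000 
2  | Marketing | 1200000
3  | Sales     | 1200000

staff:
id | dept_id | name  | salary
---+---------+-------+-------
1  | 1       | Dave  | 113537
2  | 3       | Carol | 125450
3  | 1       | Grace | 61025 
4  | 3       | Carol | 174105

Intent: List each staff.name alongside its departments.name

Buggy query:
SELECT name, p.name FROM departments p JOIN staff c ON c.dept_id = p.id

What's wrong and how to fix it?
Bug: Both tables have a 'name' column; the unqualified reference is ambiguous

Fix: Prefix ambiguous columns with the table alias

Corrected query:
SELECT c.name, p.name FROM departments p JOIN staff c ON c.dept_id = p.id

Result:
name  | name 
------+------
Dave  | HR   
Carol | Sales
Grace | HR   
Carol | Sales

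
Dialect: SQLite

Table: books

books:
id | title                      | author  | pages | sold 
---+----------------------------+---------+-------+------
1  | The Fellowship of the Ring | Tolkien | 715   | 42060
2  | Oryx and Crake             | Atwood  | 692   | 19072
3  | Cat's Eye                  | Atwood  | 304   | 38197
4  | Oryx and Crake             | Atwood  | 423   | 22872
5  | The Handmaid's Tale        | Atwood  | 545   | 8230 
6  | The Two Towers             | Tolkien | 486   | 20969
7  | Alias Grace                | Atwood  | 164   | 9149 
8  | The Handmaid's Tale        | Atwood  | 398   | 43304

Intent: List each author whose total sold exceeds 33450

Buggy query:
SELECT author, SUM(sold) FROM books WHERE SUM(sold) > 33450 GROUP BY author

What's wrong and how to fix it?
Bug: Aggregate functions cannot appear in a WHERE clause

Fix: Use HAVING (which filters groups after aggregation) instead of WHERE

Corrected query:
SELECT author, SUM(sold) FROM books GROUP BY author HAVING SUM(sold) > 33450

Result:
author  | SUM(sold)
--------+----------
Atwood  | 140824   
Tolkien | 63029    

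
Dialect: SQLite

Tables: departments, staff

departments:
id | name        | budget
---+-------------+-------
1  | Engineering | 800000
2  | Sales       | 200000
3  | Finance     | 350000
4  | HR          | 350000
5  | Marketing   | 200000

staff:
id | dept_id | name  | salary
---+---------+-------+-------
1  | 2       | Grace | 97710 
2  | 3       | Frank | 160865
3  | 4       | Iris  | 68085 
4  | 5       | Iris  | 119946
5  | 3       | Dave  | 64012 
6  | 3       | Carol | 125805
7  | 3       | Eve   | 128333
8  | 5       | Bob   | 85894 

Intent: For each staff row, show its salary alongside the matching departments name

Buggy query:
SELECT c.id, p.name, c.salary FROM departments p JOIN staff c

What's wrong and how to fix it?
Bug: JOIN with no ON clause produces a cartesian product; every staff row pairs with every departments row

Fix: Specify the join condition linking the foreign key to the parent id

Corrected query:
SELECT c.id, p.name, c.salary FROM departments p JOIN staff c ON c.dept_id = p.id

Result:
id | name      | salary
---+-----------+-------
1  | Sales     | 97710 
2  | Finance   | 160865
3  | HR        | 68085 
4  | Marketing | 119946
5  | Finance   | 64012 
6  | Finance   | 125805
7  | Finance   | 128333
8  | Marketing | 85894 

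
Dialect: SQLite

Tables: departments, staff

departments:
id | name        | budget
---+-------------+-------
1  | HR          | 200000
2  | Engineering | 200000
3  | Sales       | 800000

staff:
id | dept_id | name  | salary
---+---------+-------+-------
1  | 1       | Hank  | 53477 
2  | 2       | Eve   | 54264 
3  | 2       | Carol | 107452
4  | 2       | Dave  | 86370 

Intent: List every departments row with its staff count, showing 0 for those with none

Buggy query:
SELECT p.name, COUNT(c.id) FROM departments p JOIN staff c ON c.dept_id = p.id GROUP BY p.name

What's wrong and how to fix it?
Bug: An inner join excludes parents with zero children

Fix: Use LEFT JOIN so parents without children still appear (COUNT(c.id) gives 0)

Corrected query:
SELECT p.name, COUNT(c.id) FROM departments p LEFT JOIN staff c ON c.dept_id = p.id GROUP BY p.name

Result:
name        | COUNT(c.id)
------------+------------
Engineering | 3          
HR          | 1          
Sales       | 0          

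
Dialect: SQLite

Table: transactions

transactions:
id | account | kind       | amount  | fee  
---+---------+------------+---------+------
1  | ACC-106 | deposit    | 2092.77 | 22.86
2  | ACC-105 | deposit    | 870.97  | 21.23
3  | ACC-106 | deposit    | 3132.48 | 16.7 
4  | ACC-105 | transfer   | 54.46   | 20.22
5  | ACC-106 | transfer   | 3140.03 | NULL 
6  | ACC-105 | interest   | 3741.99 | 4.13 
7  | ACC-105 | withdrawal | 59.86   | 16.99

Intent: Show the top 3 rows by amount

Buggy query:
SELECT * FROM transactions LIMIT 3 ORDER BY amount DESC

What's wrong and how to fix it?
Bug: ORDER BY cannot follow LIMIT; LIMIT is the final clause

Fix: Sort with ORDER BY, then apply LIMIT

Corrected query:
SELECT * FROM transactions ORDER BY amount DESC LIMIT 3

Result:
id | account | kind     | amount  | fee 
---+---------+----------+---------+-----
6  | ACC-105 | interest | 3741.99 | 4.13
5  | ACC-106 | transfer | 3140.03 | NULL
3  | ACC-106 | deposit  | 3132.48 | 16.7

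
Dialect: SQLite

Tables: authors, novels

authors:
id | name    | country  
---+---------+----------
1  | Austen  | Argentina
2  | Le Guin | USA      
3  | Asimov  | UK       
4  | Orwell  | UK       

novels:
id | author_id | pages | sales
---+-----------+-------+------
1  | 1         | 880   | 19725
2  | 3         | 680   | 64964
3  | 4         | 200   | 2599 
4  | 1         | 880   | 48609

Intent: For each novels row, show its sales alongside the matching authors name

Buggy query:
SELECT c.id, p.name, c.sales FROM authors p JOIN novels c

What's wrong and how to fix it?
Bug: Missing join condition: each novels row is matched to all authors rows instead of just its own

Fix: Add ON c.author_id = p.id to the JOIN

Corrected query:
SELECT c.id, p.name, c.sales FROM authors p JOIN novels c ON c.author_id = p.id

Result:
id | name   | sales
---+--------+------
1  | Austen | 19725
2  | Asimov | 64964
3  | Orwell | 2599 
4  | Austen | 48609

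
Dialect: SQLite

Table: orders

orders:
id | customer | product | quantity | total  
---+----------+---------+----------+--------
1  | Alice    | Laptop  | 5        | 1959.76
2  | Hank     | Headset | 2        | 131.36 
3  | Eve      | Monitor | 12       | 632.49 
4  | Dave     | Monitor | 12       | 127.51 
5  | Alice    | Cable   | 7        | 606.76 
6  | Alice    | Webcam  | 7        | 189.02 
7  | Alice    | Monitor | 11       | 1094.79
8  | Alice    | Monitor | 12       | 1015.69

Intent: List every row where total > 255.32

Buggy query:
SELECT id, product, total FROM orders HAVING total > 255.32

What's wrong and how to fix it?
Bug: This is a non-aggregate query (no GROUP BY, no aggregates), so in SQLite the HAVING clause is invalid here; a row-level condition belongs in WHERE

Fix: Use WHERE for row-level filtering

Corrected query:
SELECT id, product, total FROM orders WHERE total > 255.32

Result:
id | product | total  
---+---------+--------
1  | Laptop  | 1959.76
3  | Monitor | 632.49 
5  | Cable   | 606.76 
7  | Monitor | 1094.79
8  | Monitor | 1015.69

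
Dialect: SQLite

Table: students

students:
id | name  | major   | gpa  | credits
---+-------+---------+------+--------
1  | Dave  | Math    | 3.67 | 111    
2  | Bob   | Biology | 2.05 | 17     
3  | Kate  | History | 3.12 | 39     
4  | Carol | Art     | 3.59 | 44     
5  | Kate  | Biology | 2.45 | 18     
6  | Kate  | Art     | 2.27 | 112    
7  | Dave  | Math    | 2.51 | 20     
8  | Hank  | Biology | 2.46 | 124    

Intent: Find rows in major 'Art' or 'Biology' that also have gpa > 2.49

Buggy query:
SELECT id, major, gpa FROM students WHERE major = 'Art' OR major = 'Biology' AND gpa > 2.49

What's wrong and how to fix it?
Bug: AND binds tighter than OR, so this parses as major = 'Art' OR (major = 'Biology' AND gpa > 2.49)

Fix: Group the OR with parentheses (or use IN), then AND the threshold

Corrected query:
SELECT id, major, gpa FROM students WHERE (major = 'Art' OR major = 'Biology') AND gpa > 2.49

Result:
id | major | gpa 
---+-------+-----
4  | Art   | 3.59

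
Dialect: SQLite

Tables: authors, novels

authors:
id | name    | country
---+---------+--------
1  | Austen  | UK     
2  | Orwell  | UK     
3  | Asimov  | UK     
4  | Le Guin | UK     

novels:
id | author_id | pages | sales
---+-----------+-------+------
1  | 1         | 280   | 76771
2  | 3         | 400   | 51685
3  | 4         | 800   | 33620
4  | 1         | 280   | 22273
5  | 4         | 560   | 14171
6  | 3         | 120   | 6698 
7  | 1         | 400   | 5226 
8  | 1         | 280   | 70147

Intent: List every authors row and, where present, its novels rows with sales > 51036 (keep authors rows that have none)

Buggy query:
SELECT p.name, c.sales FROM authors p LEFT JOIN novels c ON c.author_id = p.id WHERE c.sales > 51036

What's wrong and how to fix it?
Bug: Filtering c.sales in WHERE discards the NULL rows produced by LEFT JOIN, turning it into an inner join

Fix: Move the right-table condition into the ON clause so unmatched parents are kept

Corrected query:
SELECT p.name, c.sales FROM authors p LEFT JOIN novels c ON c.author_id = p.id AND c.sales > 51036

Result:
name    | sales
--------+------
Austen  | 70147
Austen  | 76771
Orwell  | NULL 
Asimov  | 51685
Le Guin | NULL 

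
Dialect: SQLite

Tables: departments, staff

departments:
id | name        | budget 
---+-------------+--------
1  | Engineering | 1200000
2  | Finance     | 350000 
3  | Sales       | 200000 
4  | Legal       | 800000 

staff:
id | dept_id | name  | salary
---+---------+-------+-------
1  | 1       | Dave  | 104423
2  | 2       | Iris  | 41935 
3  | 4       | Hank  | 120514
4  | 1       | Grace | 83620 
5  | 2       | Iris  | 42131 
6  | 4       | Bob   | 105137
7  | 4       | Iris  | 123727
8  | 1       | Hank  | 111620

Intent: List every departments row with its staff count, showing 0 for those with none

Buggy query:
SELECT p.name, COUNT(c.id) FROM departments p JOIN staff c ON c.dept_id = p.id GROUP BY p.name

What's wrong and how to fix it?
Bug: INNER JOIN drops departments rows that have no matching staff rows

Fix: Use LEFT JOIN so parents without children still appear (COUNT(c.id) gives 0)

Corrected query:
SELECT p.name, COUNT(c.id) FROM departments p LEFT JOIN staff c ON c.dept_id = p.id GROUP BY p.name

Result:
name        | COUNT(c.id)
------------+------------
Engineering | 3          
Finance     | 2          
Legal       | 3          
Sales       | 0          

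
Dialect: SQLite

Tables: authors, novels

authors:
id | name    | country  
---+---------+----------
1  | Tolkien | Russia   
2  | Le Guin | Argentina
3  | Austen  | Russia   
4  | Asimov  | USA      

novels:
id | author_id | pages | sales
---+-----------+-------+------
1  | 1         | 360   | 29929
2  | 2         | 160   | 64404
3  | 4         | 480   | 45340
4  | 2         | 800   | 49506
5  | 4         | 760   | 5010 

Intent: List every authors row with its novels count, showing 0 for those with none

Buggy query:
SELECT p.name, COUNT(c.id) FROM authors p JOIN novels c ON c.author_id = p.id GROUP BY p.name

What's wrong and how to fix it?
Bug: An inner join excludes parents with zero children

Fix: Switch to LEFT JOIN to retain unmatched parent rows

Corrected query:
SELECT p.name, COUNT(c.id) FROM authors p LEFT JOIN novels c ON c.author_id = p.id GROUP BY p.name

Result:
name    | COUNT(c.id)
--------+------------
Asimov  | 2          
Austen  | 0          
Le Guin | 2          
Tolkien | 1          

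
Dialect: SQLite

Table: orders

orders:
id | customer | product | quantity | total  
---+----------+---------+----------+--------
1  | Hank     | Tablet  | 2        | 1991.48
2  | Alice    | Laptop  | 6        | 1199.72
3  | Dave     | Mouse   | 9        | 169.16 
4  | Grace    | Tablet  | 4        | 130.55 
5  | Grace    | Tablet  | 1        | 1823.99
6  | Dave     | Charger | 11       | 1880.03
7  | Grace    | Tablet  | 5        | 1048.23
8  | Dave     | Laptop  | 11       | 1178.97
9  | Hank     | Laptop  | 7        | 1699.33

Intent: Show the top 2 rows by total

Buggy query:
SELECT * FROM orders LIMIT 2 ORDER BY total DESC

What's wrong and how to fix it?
Bug: LIMIT must come after ORDER BY

Fix: Swap the clauses: ORDER BY first, then LIMIT

Corrected query:
SELECT * FROM orders ORDER BY total DESC LIMIT 2

Result:
id | customer | product | quantity | total  
---+----------+---------+----------+--------
1  | Hank     | Tablet  | 2        | 1991.48
6  | Dave     | Charger | 11       | 1880.03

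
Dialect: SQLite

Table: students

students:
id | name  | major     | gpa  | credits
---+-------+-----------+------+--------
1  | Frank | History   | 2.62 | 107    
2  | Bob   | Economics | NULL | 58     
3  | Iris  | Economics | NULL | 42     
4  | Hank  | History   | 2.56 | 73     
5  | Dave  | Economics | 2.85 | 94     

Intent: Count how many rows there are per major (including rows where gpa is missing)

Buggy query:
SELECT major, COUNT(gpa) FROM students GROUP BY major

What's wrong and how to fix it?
Bug: COUNT(column) counts non-NULL values only; rows with NULL gpa aren't counted

Fix: Replace COUNT(gpa) with COUNT(*)

Corrected query:
SELECT major, COUNT(*) FROM students GROUP BY major

Result:
major     | COUNT(*)
----------+---------
Economics | 3       
History   | 2       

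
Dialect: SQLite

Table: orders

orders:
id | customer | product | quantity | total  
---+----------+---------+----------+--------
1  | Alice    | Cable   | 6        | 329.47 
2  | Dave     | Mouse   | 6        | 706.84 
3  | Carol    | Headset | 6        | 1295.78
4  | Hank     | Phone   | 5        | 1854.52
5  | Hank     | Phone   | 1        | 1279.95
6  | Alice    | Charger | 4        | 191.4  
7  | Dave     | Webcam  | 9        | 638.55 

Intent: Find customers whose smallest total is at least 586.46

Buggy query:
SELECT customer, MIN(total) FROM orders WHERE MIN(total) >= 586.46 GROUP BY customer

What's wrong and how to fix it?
Bug: MIN() in WHERE is a misuse of aggregate

Fix: Use HAVING for the per-group MIN condition

Corrected query:
SELECT customer, MIN(total) FROM orders GROUP BY customer HAVING MIN(total) >= 586.46

Result:
customer | MIN(total)
---------+-----------
Carol    | 1295.78   
Dave     | 638.55    
Hank     | 1279.95   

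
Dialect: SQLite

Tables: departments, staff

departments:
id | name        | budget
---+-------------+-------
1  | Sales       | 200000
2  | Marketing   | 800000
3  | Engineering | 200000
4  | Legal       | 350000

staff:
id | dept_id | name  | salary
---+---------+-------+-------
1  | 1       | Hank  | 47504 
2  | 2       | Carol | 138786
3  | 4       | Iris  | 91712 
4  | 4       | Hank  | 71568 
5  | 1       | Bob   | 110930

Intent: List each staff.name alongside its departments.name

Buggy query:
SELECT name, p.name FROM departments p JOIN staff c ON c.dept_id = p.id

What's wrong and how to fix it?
Bug: Both tables have a 'name' column; the unqualified reference is ambiguous

Fix: Qualify the column with its table alias (c.name)

Corrected query:
SELECT c.name, p.name FROM departments p JOIN staff c ON c.dept_id = p.id

Result:
name  | name     
------+----------
Hank  | Sales    
Carol | Marketing
Iris  | Legal    
Hank  | Legal    
Bob   | Sales    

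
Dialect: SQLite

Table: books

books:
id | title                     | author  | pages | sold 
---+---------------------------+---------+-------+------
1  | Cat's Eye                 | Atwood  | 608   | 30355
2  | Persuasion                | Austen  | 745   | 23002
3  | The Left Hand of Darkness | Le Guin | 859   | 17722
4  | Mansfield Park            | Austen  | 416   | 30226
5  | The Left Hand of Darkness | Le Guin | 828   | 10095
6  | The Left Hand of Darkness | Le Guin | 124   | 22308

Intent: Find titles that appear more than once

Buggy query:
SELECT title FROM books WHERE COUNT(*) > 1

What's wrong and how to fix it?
Bug: COUNT(*) is an aggregate and cannot be used in WHERE

Fix: GROUP BY title, then filter groups with HAVING COUNT(*) > 1

Corrected query:
SELECT title FROM books GROUP BY title HAVING COUNT(*) > 1

Result:
title                    
-------------------------
The Left Hand of Darkness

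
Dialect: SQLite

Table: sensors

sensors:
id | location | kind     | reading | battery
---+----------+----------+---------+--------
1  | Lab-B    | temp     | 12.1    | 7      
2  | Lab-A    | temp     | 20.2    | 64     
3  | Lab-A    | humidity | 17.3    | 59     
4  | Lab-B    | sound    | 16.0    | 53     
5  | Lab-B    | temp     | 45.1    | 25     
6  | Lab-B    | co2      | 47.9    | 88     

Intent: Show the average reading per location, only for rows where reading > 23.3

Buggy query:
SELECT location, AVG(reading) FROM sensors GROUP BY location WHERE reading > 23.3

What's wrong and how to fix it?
Bug: Row-level WHERE must come before GROUP BY in the clause order

Fix: Place WHERE between FROM and GROUP BY

Corrected query:
SELECT location, AVG(reading) FROM sensors WHERE reading > 23.3 GROUP BY location

Result:
location | AVG(reading)
---------+-------------
Lab-B    | 46.5        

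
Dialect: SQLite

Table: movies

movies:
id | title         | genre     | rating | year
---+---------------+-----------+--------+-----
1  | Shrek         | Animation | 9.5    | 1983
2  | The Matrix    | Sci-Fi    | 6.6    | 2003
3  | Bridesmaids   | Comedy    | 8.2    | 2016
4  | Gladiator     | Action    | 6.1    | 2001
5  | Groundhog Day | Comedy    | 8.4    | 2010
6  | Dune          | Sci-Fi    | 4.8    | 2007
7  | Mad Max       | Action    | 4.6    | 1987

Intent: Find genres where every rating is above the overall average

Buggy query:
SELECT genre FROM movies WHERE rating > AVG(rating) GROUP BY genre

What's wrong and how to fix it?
Bug: AVG() is an aggregate; it can't sit directly in WHERE

Fix: Compute the overall average in a scalar subquery and compare each group's MIN against it in HAVING

Corrected query:
SELECT genre FROM movies GROUP BY genre HAVING MIN(rating) > (SELECT AVG(rating) FROM movies)

Result:
genre    
---------
Animation
Comedy   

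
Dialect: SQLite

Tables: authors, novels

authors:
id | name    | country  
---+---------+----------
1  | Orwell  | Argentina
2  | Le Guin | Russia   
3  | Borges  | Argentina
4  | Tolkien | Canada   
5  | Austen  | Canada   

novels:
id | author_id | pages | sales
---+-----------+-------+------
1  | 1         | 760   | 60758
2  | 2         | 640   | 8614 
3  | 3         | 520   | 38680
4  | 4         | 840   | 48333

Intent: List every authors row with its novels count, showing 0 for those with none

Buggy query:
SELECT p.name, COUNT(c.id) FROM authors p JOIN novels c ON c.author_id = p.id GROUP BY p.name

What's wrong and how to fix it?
Bug: An inner join excludes parents with zero children

Fix: Switch to LEFT JOIN to retain unmatched parent rows

Corrected query:
SELECT p.name, COUNT(c.id) FROM authors p LEFT JOIN novels c ON c.author_id = p.id GROUP BY p.name

Result:
name    | COUNT(c.id)
--------+------------
Austen  | 0          
Borges  | 1          
Le Guin | 1          
Orwell  | 1          
Tolkien | 1          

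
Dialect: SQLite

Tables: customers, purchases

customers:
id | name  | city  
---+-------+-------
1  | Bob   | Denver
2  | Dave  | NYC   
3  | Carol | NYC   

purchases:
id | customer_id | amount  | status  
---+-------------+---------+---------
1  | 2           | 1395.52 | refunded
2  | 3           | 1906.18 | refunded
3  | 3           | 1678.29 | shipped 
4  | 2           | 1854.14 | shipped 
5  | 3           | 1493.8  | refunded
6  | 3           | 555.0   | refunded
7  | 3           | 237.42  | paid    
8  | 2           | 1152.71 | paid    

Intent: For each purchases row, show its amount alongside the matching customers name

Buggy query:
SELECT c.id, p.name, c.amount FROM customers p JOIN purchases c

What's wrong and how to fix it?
Bug: JOIN with no ON clause produces a cartesian product; every purchases row pairs with every customers row

Fix: Add ON c.customer_id = p.id to the JOIN

Corrected query:
SELECT c.id, p.name, c.amount FROM customers p JOIN purchases c ON c.customer_id = p.id

Result:
id | name  | amount 
---+-------+--------
1  | Dave  | 1395.52
2  | Carol | 1906.18
3  | Carol | 1678.29
4  | Dave  | 1854.14
5  | Carol | 1493.8 
6  | Carol | 555    
7  | Carol | 237.42 
8  | Dave  | 1152.71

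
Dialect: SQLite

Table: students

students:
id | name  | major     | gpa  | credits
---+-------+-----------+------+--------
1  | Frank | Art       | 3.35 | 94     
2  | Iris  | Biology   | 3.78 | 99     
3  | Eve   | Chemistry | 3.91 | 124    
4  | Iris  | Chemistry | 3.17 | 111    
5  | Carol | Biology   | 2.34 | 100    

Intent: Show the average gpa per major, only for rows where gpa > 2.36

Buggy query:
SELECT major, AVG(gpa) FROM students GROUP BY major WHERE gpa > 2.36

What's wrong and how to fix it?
Bug: WHERE cannot follow GROUP BY

Fix: Move the WHERE clause before GROUP BY

Corrected query:
SELECT major, AVG(gpa) FROM students WHERE gpa > 2.36 GROUP BY major

Result:
major     | AVG(gpa)
----------+---------
Art       | 3.35    
Biology   | 3.78    
Chemistry | 3.54    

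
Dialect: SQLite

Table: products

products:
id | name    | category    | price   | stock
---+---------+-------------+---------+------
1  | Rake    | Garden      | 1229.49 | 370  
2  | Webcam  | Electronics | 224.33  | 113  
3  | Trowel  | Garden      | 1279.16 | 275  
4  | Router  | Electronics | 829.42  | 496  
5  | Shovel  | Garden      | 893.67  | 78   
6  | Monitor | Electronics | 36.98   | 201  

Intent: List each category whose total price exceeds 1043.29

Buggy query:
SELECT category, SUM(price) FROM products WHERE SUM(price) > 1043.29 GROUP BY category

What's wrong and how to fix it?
Bug: SUM(price) is an aggregate, but WHERE filters rows before aggregation

Fix: Use HAVING (which filters groups after aggregation) instead of WHERE

Corrected query:
SELECT category, SUM(price) FROM products GROUP BY category HAVING SUM(price) > 1043.29

Result:
category    | SUM(price)
------------+-----------
Electronics | 1090.73   
Garden      | 3402.32   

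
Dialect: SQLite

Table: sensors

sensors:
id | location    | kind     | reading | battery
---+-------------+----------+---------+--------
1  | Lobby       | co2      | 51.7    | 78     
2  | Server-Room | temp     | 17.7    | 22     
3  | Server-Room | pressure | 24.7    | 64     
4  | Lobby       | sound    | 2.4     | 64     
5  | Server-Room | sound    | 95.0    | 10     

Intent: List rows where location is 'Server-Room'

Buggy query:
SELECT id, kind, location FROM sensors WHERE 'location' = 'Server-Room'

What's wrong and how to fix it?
Bug: Single quotes denote string literals in SQL; the column name is being compared as a constant string

Fix: Reference the column as location without single quotes

Corrected query:
SELECT id, kind, location FROM sensors WHERE location = 'Server-Room'

Result:
id | kind     | location   
---+----------+------------
2  | temp     | Server-Room
3  | pressure | Server-Room
5  | sound    | Server-Room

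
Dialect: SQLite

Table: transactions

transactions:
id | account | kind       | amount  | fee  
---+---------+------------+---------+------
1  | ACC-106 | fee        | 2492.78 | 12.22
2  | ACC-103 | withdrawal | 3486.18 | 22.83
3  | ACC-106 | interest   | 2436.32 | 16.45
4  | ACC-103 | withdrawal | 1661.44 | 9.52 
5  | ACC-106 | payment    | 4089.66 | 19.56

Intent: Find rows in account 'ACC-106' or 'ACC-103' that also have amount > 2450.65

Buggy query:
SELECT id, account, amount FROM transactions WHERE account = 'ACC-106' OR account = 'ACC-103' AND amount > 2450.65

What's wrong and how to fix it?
Bug: AND binds tighter than OR, so this parses as account = 'ACC-106' OR (account = 'ACC-103' AND amount > 2450.65)

Fix: Add parentheses around the OR so the AND applies to both alternatives

Corrected query:
SELECT id, account, amount FROM transactions WHERE (account = 'ACC-106' OR account = 'ACC-103') AND amount > 2450.65

Result:
id | account | amount 
---+---------+--------
1  | ACC-106 | 2492.78
2  | ACC-103 | 3486.18
5  | ACC-106 | 4089.66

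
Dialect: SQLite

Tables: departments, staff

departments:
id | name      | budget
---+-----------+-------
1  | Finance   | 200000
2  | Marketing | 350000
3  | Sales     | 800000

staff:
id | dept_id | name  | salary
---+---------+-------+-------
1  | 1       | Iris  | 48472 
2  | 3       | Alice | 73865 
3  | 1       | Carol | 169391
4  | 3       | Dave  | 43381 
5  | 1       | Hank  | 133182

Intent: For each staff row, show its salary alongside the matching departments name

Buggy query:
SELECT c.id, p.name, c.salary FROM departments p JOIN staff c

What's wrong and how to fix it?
Bug: Missing join condition: each staff row is matched to all departments rows instead of just its own

Fix: Specify the join condition linking the foreign key to the parent id

Corrected query:
SELECT c.id, p.name, c.salary FROM departments p JOIN staff c ON c.dept_id = p.id

Result:
id | name    | salary
---+---------+-------
1  | Finance | 48472 
2  | Sales   | 73865 
3  | Finance | 169391
4  | Sales   | 43381 
5  | Finance | 133182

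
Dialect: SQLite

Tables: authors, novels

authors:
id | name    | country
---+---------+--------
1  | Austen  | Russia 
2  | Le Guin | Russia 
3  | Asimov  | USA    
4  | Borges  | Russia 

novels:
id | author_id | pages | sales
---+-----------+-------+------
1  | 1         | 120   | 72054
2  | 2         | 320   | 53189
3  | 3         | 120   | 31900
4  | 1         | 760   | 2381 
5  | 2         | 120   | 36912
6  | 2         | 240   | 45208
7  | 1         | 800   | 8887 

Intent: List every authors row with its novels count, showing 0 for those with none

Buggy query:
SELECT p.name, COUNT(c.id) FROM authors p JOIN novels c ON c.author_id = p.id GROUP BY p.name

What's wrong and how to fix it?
Bug: An inner join excludes parents with zero children

Fix: Use LEFT JOIN so parents without children still appear (COUNT(c.id) gives 0)

Corrected query:
SELECT p.name, COUNT(c.id) FROM authors p LEFT JOIN novels c ON c.author_id = p.id GROUP BY p.name

Result:
name    | COUNT(c.id)
--------+------------
Asimov  | 1          
Austen  | 3          
Borges  | 0          
Le Guin | 3          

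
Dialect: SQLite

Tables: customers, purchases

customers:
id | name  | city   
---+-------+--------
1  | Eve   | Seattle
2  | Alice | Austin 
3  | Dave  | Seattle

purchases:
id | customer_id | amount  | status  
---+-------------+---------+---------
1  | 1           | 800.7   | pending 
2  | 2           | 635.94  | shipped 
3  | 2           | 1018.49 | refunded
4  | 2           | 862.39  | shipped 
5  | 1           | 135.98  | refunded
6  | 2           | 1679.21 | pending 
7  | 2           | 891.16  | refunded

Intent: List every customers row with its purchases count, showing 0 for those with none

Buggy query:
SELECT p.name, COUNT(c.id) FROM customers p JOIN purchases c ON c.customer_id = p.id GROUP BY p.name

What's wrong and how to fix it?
Bug: An inner join excludes parents with zero children

Fix: Use LEFT JOIN so parents without children still appear (COUNT(c.id) gives 0)

Corrected query:
SELECT p.name, COUNT(c.id) FROM customers p LEFT JOIN purchases c ON c.customer_id = p.id GROUP BY p.name

Result:
name  | COUNT(c.id)
------+------------
Alice | 5          
Dave  | 0          
Eve   | 2          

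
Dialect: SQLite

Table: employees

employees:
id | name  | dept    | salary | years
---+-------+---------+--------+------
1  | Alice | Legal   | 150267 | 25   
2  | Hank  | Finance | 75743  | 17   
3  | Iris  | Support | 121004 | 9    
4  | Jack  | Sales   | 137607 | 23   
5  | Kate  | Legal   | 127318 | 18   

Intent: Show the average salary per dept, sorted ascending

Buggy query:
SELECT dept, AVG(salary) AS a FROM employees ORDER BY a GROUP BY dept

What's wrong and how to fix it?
Bug: ORDER BY appears before GROUP BY; SQL clause order requires GROUP BY first

Fix: Reorder: SELECT … FROM … GROUP BY … ORDER BY …

Corrected query:
SELECT dept, AVG(salary) AS a FROM employees GROUP BY dept ORDER BY a

Result:
dept    | a       
--------+---------
Finance | 75743   
Support | 121004  
Sales   | 137607  
Legal   | 138792.5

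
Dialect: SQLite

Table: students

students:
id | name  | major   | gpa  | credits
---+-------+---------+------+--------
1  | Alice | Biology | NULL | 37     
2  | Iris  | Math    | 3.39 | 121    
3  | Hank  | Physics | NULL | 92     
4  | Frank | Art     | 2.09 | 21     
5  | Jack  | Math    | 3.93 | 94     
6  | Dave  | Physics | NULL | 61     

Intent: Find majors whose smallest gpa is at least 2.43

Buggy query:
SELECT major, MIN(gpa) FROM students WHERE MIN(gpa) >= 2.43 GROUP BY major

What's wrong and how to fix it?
Bug: Aggregates like MIN are computed per group after WHERE runs

Fix: Use HAVING for the per-group MIN condition

Corrected query:
SELECT major, MIN(gpa) FROM students GROUP BY major HAVING MIN(gpa) >= 2.43

Result:
major | MIN(gpa)
------+---------
Math  | 3.39    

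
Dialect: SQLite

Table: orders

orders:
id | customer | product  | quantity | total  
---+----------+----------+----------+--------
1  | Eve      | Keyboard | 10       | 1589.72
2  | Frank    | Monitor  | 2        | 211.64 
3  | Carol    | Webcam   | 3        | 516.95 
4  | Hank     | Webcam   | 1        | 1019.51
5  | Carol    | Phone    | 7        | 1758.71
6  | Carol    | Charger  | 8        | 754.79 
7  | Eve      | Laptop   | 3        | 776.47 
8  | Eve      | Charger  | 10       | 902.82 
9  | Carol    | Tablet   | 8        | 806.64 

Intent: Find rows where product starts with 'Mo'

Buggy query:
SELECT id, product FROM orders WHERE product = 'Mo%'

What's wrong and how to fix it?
Bug: Wildcards only work with LIKE; '=' treats '%' as a literal character

Fix: Replace '=' with LIKE so 'Mo%' is treated as a pattern

Corrected query:
SELECT id, product FROM orders WHERE product LIKE 'Mo%'

Result:
id | product
---+--------
2  | Monitor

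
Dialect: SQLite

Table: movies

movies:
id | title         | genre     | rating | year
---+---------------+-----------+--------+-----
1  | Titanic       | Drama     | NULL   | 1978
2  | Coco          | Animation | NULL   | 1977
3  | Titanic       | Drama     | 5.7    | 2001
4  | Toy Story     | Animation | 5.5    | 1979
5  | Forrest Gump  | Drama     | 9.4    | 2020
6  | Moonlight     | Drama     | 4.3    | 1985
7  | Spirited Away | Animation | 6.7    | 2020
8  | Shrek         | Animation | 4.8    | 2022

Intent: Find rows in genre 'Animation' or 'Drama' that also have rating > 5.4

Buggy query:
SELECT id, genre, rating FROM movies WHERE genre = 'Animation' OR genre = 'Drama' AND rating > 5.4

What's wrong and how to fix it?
Bug: Without parentheses, AND is evaluated before OR, so the rating filter only applies to the 'Drama' branch

Fix: Add parentheses around the OR so the AND applies to both alternatives

Corrected query:
SELECT id, genre, rating FROM movies WHERE (genre = 'Animation' OR genre = 'Drama') AND rating > 5.4

Result:
id | genre     | rating
---+-----------+-------
3  | Drama     | 5.7   
4  | Animation | 5.5   
5  | Drama     | 9.4   
7  | Animation | 6.7   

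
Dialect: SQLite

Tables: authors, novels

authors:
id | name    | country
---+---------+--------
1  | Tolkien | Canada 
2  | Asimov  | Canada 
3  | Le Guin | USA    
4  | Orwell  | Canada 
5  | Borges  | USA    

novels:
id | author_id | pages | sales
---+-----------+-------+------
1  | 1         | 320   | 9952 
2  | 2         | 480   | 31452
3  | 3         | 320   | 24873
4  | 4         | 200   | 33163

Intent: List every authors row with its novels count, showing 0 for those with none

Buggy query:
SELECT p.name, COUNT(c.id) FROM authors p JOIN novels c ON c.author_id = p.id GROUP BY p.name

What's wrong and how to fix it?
Bug: INNER JOIN drops authors rows that have no matching novels rows

Fix: Use LEFT JOIN so parents without children still appear (COUNT(c.id) gives 0)

Corrected query:
SELECT p.name, COUNT(c.id) FROM authors p LEFT JOIN novels c ON c.author_id = p.id GROUP BY p.name

Result:
name    | COUNT(c.id)
--------+------------
Asimov  | 1          
Borges  | 0          
Le Guin | 1          
Orwell  | 1          
Tolkien | 1          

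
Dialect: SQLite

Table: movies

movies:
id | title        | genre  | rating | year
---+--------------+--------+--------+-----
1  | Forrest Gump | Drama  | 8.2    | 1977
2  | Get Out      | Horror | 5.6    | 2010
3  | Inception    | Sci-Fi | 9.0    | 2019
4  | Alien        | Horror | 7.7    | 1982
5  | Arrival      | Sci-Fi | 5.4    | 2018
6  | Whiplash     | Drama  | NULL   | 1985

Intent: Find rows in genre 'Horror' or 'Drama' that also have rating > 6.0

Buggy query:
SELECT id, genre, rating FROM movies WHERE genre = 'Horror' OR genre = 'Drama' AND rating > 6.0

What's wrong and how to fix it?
Bug: Without parentheses, AND is evaluated before OR, so the rating filter only applies to the 'Drama' branch

Fix: Add parentheses around the OR so the AND applies to both alternatives

Corrected query:
SELECT id, genre, rating FROM movies WHERE (genre = 'Horror' OR genre = 'Drama') AND rating > 6.0

Result:
id | genre  | rating
---+--------+-------
1  | Drama  | 8.2   
4  | Horror | 7.7   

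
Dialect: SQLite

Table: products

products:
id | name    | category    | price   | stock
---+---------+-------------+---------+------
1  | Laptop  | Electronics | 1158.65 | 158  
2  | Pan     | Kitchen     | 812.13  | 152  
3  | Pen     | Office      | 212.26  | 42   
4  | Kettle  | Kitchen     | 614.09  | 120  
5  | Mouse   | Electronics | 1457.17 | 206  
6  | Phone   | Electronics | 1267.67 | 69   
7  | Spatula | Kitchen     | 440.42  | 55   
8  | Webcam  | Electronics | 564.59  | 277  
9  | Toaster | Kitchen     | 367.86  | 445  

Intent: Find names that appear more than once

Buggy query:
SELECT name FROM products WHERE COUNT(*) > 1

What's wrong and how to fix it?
Bug: WHERE can't reference COUNT(*); aggregates are computed after WHERE

Fix: Group first, then use HAVING for the count condition

Corrected query:
SELECT name FROM products GROUP BY name HAVING COUNT(*) > 1

Result:
(no rows)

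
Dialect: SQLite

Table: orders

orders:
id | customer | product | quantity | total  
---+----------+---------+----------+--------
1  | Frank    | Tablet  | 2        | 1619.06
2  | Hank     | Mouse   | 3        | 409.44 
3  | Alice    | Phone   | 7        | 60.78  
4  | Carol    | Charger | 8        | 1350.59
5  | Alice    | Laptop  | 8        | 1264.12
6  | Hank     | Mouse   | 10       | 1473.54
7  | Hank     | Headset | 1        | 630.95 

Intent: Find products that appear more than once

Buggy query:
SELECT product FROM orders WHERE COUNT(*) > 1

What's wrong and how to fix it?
Bug: COUNT(*) is an aggregate and cannot be used in WHERE

Fix: Group first, then use HAVING for the count condition

Corrected query:
SELECT product FROM orders GROUP BY product HAVING COUNT(*) > 1

Result:
product
-------
Mouse  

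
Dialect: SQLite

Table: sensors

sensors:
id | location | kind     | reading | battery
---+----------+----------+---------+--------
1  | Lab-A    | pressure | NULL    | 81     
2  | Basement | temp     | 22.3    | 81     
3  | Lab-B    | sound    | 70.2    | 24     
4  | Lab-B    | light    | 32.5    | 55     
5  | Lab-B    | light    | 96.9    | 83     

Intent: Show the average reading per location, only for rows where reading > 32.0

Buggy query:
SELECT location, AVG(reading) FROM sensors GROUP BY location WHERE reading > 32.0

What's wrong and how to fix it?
Bug: Row-level WHERE must come before GROUP BY in the clause order

Fix: Move the WHERE clause before GROUP BY

Corrected query:
SELECT location, AVG(reading) FROM sensors WHERE reading > 32.0 GROUP BY location

Result:
location | AVG(reading)
---------+-------------
Lab-B    | 66.533333   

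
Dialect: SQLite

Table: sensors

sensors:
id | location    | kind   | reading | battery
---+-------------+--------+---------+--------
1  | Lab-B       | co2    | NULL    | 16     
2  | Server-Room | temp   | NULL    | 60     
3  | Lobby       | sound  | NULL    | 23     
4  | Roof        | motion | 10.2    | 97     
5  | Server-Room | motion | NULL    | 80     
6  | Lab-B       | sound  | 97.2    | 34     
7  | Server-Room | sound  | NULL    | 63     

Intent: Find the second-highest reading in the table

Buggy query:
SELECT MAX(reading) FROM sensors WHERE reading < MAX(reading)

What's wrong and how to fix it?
Bug: The inner MAX is an aggregate inside WHERE, which is not allowed

Fix: Compute the overall MAX in a subquery, then take MAX of rows below it

Corrected query:
SELECT MAX(reading) FROM sensors WHERE reading < (SELECT MAX(reading) FROM sensors)

Result:
MAX(reading)
------------
10.2        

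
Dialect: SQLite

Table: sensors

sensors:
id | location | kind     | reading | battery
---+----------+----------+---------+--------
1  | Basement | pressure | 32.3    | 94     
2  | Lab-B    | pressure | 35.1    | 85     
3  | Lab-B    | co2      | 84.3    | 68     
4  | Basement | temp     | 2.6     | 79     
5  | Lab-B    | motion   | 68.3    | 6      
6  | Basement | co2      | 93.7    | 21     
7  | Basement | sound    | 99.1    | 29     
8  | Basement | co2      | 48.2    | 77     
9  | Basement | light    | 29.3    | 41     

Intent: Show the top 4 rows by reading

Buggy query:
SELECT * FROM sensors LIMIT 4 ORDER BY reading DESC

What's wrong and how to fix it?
Bug: ORDER BY cannot follow LIMIT; LIMIT is the final clause

Fix: Swap the clauses: ORDER BY first, then LIMIT

Corrected query:
SELECT * FROM sensors ORDER BY reading DESC LIMIT 4

Result:
id | location | kind   | reading | battery
---+----------+--------+---------+--------
7  | Basement | sound  | 99.1    | 29     
6  | Basement | co2    | 93.7    | 21     
3  | Lab-B    | co2    | 84.3    | 68     
5  | Lab-B    | motion | 68.3    | 6      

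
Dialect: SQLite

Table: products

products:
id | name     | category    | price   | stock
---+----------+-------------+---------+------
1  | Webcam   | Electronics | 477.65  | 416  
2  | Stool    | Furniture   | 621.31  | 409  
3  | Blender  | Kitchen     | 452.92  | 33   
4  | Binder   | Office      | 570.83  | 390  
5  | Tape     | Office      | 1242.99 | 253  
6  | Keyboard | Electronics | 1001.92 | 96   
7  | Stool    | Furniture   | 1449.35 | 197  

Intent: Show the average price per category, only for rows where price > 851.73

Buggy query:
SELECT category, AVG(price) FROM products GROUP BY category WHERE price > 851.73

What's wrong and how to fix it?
Bug: WHERE cannot follow GROUP BY

Fix: Place WHERE between FROM and GROUP BY

Corrected query:
SELECT category, AVG(price) FROM products WHERE price > 851.73 GROUP BY category

Result:
category    | AVG(price)
------------+-----------
Electronics | 1001.92   
Furniture   | 1449.35   
Office      | 1242.99   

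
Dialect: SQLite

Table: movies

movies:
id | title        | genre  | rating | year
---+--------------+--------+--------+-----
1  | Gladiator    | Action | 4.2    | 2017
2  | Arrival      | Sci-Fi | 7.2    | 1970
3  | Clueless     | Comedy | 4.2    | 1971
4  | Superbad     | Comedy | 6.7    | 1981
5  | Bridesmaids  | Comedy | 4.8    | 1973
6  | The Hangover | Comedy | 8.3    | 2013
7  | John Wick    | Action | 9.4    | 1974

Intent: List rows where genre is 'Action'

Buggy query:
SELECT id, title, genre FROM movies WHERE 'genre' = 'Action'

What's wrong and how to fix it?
Bug: 'genre' in single quotes is a string literal, not the column; the comparison is literal-vs-literal and never true

Fix: Remove the quotes around the column name (or use double quotes for an identifier)

Corrected query:
SELECT id, title, genre FROM movies WHERE genre = 'Action'

Result:
id | title     | genre 
---+-----------+-------
1  | Gladiator | Action
7  | John Wick | Action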